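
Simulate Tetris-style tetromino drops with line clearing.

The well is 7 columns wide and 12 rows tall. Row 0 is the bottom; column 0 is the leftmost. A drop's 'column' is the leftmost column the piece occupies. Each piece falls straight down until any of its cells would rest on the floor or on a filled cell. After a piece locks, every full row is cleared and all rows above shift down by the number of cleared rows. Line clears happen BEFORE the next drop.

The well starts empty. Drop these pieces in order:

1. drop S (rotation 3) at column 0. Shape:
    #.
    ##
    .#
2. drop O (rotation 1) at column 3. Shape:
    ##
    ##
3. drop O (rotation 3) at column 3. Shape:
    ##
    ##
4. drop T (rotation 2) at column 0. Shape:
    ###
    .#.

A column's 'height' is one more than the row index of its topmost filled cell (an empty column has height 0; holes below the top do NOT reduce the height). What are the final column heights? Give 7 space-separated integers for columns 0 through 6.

Drop 1: S rot3 at col 0 lands with bottom-row=0; cleared 0 line(s) (total 0); column heights now [3 2 0 0 0 0 0], max=3
Drop 2: O rot1 at col 3 lands with bottom-row=0; cleared 0 line(s) (total 0); column heights now [3 2 0 2 2 0 0], max=3
Drop 3: O rot3 at col 3 lands with bottom-row=2; cleared 0 line(s) (total 0); column heights now [3 2 0 4 4 0 0], max=4
Drop 4: T rot2 at col 0 lands with bottom-row=2; cleared 0 line(s) (total 0); column heights now [4 4 4 4 4 0 0], max=4

Answer: 4 4 4 4 4 0 0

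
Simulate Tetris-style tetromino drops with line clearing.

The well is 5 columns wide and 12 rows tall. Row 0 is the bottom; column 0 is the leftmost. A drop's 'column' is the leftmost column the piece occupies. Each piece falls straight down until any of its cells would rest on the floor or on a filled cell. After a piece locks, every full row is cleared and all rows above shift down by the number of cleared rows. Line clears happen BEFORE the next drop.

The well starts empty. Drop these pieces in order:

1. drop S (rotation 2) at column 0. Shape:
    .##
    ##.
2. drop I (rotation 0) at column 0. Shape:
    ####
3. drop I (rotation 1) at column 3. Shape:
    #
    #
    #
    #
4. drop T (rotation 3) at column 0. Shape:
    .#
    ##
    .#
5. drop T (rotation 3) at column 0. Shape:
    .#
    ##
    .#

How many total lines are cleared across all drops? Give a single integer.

Answer: 0

Derivation:
Drop 1: S rot2 at col 0 lands with bottom-row=0; cleared 0 line(s) (total 0); column heights now [1 2 2 0 0], max=2
Drop 2: I rot0 at col 0 lands with bottom-row=2; cleared 0 line(s) (total 0); column heights now [3 3 3 3 0], max=3
Drop 3: I rot1 at col 3 lands with bottom-row=3; cleared 0 line(s) (total 0); column heights now [3 3 3 7 0], max=7
Drop 4: T rot3 at col 0 lands with bottom-row=3; cleared 0 line(s) (total 0); column heights now [5 6 3 7 0], max=7
Drop 5: T rot3 at col 0 lands with bottom-row=6; cleared 0 line(s) (total 0); column heights now [8 9 3 7 0], max=9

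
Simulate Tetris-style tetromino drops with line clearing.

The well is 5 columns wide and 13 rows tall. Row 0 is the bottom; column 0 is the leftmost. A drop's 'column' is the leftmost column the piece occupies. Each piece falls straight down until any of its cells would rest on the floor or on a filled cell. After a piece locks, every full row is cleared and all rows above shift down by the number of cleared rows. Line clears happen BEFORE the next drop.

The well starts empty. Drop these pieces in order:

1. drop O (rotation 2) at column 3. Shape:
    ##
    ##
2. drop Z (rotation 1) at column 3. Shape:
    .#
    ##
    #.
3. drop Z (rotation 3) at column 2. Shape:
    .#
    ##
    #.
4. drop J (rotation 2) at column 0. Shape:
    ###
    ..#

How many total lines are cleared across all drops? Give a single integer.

Answer: 0

Derivation:
Drop 1: O rot2 at col 3 lands with bottom-row=0; cleared 0 line(s) (total 0); column heights now [0 0 0 2 2], max=2
Drop 2: Z rot1 at col 3 lands with bottom-row=2; cleared 0 line(s) (total 0); column heights now [0 0 0 4 5], max=5
Drop 3: Z rot3 at col 2 lands with bottom-row=3; cleared 0 line(s) (total 0); column heights now [0 0 5 6 5], max=6
Drop 4: J rot2 at col 0 lands with bottom-row=5; cleared 0 line(s) (total 0); column heights now [7 7 7 6 5], max=7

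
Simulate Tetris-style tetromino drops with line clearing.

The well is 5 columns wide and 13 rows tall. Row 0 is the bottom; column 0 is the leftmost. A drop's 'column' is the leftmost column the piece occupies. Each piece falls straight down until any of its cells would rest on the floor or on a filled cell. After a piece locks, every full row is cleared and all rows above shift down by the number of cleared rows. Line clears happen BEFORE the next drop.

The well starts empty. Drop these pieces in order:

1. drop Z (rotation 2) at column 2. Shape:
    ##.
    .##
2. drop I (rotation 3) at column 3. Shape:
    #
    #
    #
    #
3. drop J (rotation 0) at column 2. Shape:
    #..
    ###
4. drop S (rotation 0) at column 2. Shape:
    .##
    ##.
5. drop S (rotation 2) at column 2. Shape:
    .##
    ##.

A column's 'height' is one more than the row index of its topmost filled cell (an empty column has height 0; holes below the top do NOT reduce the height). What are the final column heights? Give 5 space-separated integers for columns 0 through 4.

Answer: 0 0 11 12 12

Derivation:
Drop 1: Z rot2 at col 2 lands with bottom-row=0; cleared 0 line(s) (total 0); column heights now [0 0 2 2 1], max=2
Drop 2: I rot3 at col 3 lands with bottom-row=2; cleared 0 line(s) (total 0); column heights now [0 0 2 6 1], max=6
Drop 3: J rot0 at col 2 lands with bottom-row=6; cleared 0 line(s) (total 0); column heights now [0 0 8 7 7], max=8
Drop 4: S rot0 at col 2 lands with bottom-row=8; cleared 0 line(s) (total 0); column heights now [0 0 9 10 10], max=10
Drop 5: S rot2 at col 2 lands with bottom-row=10; cleared 0 line(s) (total 0); column heights now [0 0 11 12 12], max=12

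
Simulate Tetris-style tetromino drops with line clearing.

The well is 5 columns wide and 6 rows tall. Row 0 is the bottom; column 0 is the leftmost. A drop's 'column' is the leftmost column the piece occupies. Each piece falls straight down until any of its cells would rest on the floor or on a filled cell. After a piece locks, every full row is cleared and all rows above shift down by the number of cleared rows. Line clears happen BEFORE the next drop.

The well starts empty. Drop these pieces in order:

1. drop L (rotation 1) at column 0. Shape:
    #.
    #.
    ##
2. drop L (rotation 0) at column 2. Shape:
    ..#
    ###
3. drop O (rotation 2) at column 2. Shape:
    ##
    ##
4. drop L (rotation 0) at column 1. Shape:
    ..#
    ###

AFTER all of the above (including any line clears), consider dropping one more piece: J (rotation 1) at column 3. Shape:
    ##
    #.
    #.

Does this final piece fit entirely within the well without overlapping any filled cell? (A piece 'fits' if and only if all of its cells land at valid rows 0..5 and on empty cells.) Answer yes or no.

Answer: no

Derivation:
Drop 1: L rot1 at col 0 lands with bottom-row=0; cleared 0 line(s) (total 0); column heights now [3 1 0 0 0], max=3
Drop 2: L rot0 at col 2 lands with bottom-row=0; cleared 1 line(s) (total 1); column heights now [2 0 0 0 1], max=2
Drop 3: O rot2 at col 2 lands with bottom-row=0; cleared 0 line(s) (total 1); column heights now [2 0 2 2 1], max=2
Drop 4: L rot0 at col 1 lands with bottom-row=2; cleared 0 line(s) (total 1); column heights now [2 3 3 4 1], max=4
Test piece J rot1 at col 3 (width 2): heights before test = [2 3 3 4 1]; fits = False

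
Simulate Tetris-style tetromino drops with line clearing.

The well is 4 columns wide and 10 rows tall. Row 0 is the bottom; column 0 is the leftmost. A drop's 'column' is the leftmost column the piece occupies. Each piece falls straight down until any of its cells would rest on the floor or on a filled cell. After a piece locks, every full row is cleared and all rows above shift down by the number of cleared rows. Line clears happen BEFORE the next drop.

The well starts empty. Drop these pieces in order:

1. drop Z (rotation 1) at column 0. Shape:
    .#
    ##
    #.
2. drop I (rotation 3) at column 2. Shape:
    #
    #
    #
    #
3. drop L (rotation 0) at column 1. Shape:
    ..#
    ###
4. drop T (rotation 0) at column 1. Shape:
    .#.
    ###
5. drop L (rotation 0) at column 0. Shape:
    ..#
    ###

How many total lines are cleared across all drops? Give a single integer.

Answer: 0

Derivation:
Drop 1: Z rot1 at col 0 lands with bottom-row=0; cleared 0 line(s) (total 0); column heights now [2 3 0 0], max=3
Drop 2: I rot3 at col 2 lands with bottom-row=0; cleared 0 line(s) (total 0); column heights now [2 3 4 0], max=4
Drop 3: L rot0 at col 1 lands with bottom-row=4; cleared 0 line(s) (total 0); column heights now [2 5 5 6], max=6
Drop 4: T rot0 at col 1 lands with bottom-row=6; cleared 0 line(s) (total 0); column heights now [2 7 8 7], max=8
Drop 5: L rot0 at col 0 lands with bottom-row=8; cleared 0 line(s) (total 0); column heights now [9 9 10 7], max=10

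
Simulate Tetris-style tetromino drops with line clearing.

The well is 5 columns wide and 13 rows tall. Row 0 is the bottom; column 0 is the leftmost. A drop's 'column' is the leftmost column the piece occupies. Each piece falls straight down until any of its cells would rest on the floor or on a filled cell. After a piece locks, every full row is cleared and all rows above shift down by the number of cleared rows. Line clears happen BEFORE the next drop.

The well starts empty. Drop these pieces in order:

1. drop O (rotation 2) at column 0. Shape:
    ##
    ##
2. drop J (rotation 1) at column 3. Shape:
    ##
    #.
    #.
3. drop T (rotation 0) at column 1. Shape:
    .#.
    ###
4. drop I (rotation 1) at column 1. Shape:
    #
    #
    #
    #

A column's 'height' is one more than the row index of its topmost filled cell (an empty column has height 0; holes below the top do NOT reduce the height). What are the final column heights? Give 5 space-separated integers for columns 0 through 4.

Drop 1: O rot2 at col 0 lands with bottom-row=0; cleared 0 line(s) (total 0); column heights now [2 2 0 0 0], max=2
Drop 2: J rot1 at col 3 lands with bottom-row=0; cleared 0 line(s) (total 0); column heights now [2 2 0 3 3], max=3
Drop 3: T rot0 at col 1 lands with bottom-row=3; cleared 0 line(s) (total 0); column heights now [2 4 5 4 3], max=5
Drop 4: I rot1 at col 1 lands with bottom-row=4; cleared 0 line(s) (total 0); column heights now [2 8 5 4 3], max=8

Answer: 2 8 5 4 3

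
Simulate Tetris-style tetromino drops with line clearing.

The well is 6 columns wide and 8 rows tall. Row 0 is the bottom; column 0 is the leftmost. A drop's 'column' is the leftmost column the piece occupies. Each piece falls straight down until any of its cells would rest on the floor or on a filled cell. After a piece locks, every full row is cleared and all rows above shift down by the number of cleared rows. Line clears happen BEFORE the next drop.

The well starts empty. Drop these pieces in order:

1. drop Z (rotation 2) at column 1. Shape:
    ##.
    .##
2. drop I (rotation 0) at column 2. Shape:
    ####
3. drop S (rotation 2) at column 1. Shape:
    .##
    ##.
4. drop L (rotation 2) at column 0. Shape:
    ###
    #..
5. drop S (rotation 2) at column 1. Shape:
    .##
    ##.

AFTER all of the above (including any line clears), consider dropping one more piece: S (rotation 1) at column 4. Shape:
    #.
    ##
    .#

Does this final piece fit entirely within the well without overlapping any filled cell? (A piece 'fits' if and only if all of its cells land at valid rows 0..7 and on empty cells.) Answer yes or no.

Drop 1: Z rot2 at col 1 lands with bottom-row=0; cleared 0 line(s) (total 0); column heights now [0 2 2 1 0 0], max=2
Drop 2: I rot0 at col 2 lands with bottom-row=2; cleared 0 line(s) (total 0); column heights now [0 2 3 3 3 3], max=3
Drop 3: S rot2 at col 1 lands with bottom-row=3; cleared 0 line(s) (total 0); column heights now [0 4 5 5 3 3], max=5
Drop 4: L rot2 at col 0 lands with bottom-row=4; cleared 0 line(s) (total 0); column heights now [6 6 6 5 3 3], max=6
Drop 5: S rot2 at col 1 lands with bottom-row=6; cleared 0 line(s) (total 0); column heights now [6 7 8 8 3 3], max=8
Test piece S rot1 at col 4 (width 2): heights before test = [6 7 8 8 3 3]; fits = True

Answer: yes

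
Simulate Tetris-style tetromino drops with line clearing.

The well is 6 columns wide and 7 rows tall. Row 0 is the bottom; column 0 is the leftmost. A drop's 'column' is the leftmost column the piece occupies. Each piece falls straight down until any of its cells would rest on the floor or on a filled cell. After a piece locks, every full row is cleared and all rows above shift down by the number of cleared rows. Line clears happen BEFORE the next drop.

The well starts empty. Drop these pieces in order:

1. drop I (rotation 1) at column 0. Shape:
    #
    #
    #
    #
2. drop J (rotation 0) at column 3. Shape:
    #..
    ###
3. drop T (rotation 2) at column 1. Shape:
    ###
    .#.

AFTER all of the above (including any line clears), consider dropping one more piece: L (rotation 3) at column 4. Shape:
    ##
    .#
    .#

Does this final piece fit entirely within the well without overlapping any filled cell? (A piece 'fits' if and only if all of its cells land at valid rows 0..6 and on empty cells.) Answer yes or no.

Drop 1: I rot1 at col 0 lands with bottom-row=0; cleared 0 line(s) (total 0); column heights now [4 0 0 0 0 0], max=4
Drop 2: J rot0 at col 3 lands with bottom-row=0; cleared 0 line(s) (total 0); column heights now [4 0 0 2 1 1], max=4
Drop 3: T rot2 at col 1 lands with bottom-row=1; cleared 0 line(s) (total 0); column heights now [4 3 3 3 1 1], max=4
Test piece L rot3 at col 4 (width 2): heights before test = [4 3 3 3 1 1]; fits = True

Answer: yes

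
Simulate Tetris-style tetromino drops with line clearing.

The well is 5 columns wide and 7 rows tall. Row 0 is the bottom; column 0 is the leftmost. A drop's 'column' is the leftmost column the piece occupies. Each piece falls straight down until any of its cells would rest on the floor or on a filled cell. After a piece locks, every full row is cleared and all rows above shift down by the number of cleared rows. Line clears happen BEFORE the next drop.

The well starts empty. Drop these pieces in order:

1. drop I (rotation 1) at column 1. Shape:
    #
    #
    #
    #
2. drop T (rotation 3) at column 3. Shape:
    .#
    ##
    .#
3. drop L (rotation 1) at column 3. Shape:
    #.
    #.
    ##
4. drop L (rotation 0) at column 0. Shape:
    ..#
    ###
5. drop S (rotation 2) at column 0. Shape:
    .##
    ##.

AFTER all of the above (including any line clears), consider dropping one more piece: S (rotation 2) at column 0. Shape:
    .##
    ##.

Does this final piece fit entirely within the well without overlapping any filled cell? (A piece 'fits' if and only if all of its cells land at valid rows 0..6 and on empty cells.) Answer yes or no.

Drop 1: I rot1 at col 1 lands with bottom-row=0; cleared 0 line(s) (total 0); column heights now [0 4 0 0 0], max=4
Drop 2: T rot3 at col 3 lands with bottom-row=0; cleared 0 line(s) (total 0); column heights now [0 4 0 2 3], max=4
Drop 3: L rot1 at col 3 lands with bottom-row=3; cleared 0 line(s) (total 0); column heights now [0 4 0 6 4], max=6
Drop 4: L rot0 at col 0 lands with bottom-row=4; cleared 0 line(s) (total 0); column heights now [5 5 6 6 4], max=6
Drop 5: S rot2 at col 0 lands with bottom-row=5; cleared 0 line(s) (total 0); column heights now [6 7 7 6 4], max=7
Test piece S rot2 at col 0 (width 3): heights before test = [6 7 7 6 4]; fits = False

Answer: no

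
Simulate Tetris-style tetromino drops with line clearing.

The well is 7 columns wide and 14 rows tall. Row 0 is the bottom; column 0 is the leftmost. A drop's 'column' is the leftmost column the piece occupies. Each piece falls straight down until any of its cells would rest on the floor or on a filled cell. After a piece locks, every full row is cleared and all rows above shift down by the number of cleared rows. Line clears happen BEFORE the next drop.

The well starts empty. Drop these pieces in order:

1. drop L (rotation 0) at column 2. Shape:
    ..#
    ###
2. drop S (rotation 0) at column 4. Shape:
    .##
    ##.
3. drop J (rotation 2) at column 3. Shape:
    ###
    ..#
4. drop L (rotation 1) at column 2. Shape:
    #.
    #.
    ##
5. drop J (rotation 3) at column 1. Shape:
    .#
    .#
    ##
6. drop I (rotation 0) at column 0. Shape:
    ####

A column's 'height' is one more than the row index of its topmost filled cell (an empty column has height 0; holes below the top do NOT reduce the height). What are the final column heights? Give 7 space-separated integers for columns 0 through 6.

Answer: 13 13 13 13 6 6 4

Derivation:
Drop 1: L rot0 at col 2 lands with bottom-row=0; cleared 0 line(s) (total 0); column heights now [0 0 1 1 2 0 0], max=2
Drop 2: S rot0 at col 4 lands with bottom-row=2; cleared 0 line(s) (total 0); column heights now [0 0 1 1 3 4 4], max=4
Drop 3: J rot2 at col 3 lands with bottom-row=4; cleared 0 line(s) (total 0); column heights now [0 0 1 6 6 6 4], max=6
Drop 4: L rot1 at col 2 lands with bottom-row=6; cleared 0 line(s) (total 0); column heights now [0 0 9 7 6 6 4], max=9
Drop 5: J rot3 at col 1 lands with bottom-row=9; cleared 0 line(s) (total 0); column heights now [0 10 12 7 6 6 4], max=12
Drop 6: I rot0 at col 0 lands with bottom-row=12; cleared 0 line(s) (total 0); column heights now [13 13 13 13 6 6 4], max=13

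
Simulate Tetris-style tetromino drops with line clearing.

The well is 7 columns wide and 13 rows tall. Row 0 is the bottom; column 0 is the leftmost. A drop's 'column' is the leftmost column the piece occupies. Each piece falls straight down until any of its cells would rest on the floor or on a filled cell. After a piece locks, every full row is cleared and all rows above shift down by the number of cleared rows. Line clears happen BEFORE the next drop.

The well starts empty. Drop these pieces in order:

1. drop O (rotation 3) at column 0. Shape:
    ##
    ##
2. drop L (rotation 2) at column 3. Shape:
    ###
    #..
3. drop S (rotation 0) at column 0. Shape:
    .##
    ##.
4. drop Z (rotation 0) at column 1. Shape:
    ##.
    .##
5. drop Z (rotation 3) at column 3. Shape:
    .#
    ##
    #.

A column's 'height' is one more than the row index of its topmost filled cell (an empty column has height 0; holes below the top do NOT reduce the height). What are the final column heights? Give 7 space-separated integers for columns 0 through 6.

Drop 1: O rot3 at col 0 lands with bottom-row=0; cleared 0 line(s) (total 0); column heights now [2 2 0 0 0 0 0], max=2
Drop 2: L rot2 at col 3 lands with bottom-row=0; cleared 0 line(s) (total 0); column heights now [2 2 0 2 2 2 0], max=2
Drop 3: S rot0 at col 0 lands with bottom-row=2; cleared 0 line(s) (total 0); column heights now [3 4 4 2 2 2 0], max=4
Drop 4: Z rot0 at col 1 lands with bottom-row=4; cleared 0 line(s) (total 0); column heights now [3 6 6 5 2 2 0], max=6
Drop 5: Z rot3 at col 3 lands with bottom-row=5; cleared 0 line(s) (total 0); column heights now [3 6 6 7 8 2 0], max=8

Answer: 3 6 6 7 8 2 0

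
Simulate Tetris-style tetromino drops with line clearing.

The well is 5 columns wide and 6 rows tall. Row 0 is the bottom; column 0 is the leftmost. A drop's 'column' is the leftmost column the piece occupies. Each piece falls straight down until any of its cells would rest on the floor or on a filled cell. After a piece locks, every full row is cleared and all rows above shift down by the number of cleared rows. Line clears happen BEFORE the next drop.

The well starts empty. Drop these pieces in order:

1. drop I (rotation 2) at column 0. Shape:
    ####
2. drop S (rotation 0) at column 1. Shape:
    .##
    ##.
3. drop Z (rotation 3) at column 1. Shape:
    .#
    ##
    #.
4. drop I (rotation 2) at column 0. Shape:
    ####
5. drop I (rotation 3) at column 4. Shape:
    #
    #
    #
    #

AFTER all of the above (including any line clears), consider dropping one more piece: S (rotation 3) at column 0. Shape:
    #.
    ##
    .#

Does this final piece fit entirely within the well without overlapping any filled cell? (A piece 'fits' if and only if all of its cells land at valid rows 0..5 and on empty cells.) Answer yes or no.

Drop 1: I rot2 at col 0 lands with bottom-row=0; cleared 0 line(s) (total 0); column heights now [1 1 1 1 0], max=1
Drop 2: S rot0 at col 1 lands with bottom-row=1; cleared 0 line(s) (total 0); column heights now [1 2 3 3 0], max=3
Drop 3: Z rot3 at col 1 lands with bottom-row=2; cleared 0 line(s) (total 0); column heights now [1 4 5 3 0], max=5
Drop 4: I rot2 at col 0 lands with bottom-row=5; cleared 0 line(s) (total 0); column heights now [6 6 6 6 0], max=6
Drop 5: I rot3 at col 4 lands with bottom-row=0; cleared 1 line(s) (total 1); column heights now [5 5 5 5 3], max=5
Test piece S rot3 at col 0 (width 2): heights before test = [5 5 5 5 3]; fits = False

Answer: no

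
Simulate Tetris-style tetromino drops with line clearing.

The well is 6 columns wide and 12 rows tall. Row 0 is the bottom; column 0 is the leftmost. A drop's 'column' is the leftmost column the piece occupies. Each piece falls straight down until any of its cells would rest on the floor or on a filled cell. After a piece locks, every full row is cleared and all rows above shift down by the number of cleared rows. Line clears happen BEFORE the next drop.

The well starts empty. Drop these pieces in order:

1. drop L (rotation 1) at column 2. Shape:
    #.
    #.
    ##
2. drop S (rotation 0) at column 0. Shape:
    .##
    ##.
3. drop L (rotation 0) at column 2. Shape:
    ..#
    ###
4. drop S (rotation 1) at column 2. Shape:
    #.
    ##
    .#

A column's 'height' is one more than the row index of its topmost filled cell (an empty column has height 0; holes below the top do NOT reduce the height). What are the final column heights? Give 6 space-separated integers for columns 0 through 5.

Answer: 3 4 8 7 6 0

Derivation:
Drop 1: L rot1 at col 2 lands with bottom-row=0; cleared 0 line(s) (total 0); column heights now [0 0 3 1 0 0], max=3
Drop 2: S rot0 at col 0 lands with bottom-row=2; cleared 0 line(s) (total 0); column heights now [3 4 4 1 0 0], max=4
Drop 3: L rot0 at col 2 lands with bottom-row=4; cleared 0 line(s) (total 0); column heights now [3 4 5 5 6 0], max=6
Drop 4: S rot1 at col 2 lands with bottom-row=5; cleared 0 line(s) (total 0); column heights now [3 4 8 7 6 0], max=8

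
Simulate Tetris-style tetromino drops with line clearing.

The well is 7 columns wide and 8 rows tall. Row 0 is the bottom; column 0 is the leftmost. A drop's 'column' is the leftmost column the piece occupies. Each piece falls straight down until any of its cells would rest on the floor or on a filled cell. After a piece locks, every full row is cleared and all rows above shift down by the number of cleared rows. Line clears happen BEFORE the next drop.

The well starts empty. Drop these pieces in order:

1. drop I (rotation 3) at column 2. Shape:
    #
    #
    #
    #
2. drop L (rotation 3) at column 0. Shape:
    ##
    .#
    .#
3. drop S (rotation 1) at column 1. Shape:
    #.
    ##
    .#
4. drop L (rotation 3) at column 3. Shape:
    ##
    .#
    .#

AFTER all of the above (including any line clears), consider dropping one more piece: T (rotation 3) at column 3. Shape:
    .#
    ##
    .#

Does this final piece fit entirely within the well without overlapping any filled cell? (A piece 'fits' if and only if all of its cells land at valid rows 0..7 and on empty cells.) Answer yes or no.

Drop 1: I rot3 at col 2 lands with bottom-row=0; cleared 0 line(s) (total 0); column heights now [0 0 4 0 0 0 0], max=4
Drop 2: L rot3 at col 0 lands with bottom-row=0; cleared 0 line(s) (total 0); column heights now [3 3 4 0 0 0 0], max=4
Drop 3: S rot1 at col 1 lands with bottom-row=4; cleared 0 line(s) (total 0); column heights now [3 7 6 0 0 0 0], max=7
Drop 4: L rot3 at col 3 lands with bottom-row=0; cleared 0 line(s) (total 0); column heights now [3 7 6 3 3 0 0], max=7
Test piece T rot3 at col 3 (width 2): heights before test = [3 7 6 3 3 0 0]; fits = True

Answer: yes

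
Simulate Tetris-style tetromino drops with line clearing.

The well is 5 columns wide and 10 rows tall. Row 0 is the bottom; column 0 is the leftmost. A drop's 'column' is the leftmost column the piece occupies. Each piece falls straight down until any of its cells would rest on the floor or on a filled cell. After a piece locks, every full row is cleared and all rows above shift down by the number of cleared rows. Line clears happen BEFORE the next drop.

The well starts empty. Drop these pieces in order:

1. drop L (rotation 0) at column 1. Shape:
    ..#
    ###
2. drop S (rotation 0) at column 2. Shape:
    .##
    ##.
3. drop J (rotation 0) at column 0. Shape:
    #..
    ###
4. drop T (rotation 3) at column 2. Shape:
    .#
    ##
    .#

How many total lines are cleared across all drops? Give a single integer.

Answer: 1

Derivation:
Drop 1: L rot0 at col 1 lands with bottom-row=0; cleared 0 line(s) (total 0); column heights now [0 1 1 2 0], max=2
Drop 2: S rot0 at col 2 lands with bottom-row=2; cleared 0 line(s) (total 0); column heights now [0 1 3 4 4], max=4
Drop 3: J rot0 at col 0 lands with bottom-row=3; cleared 1 line(s) (total 1); column heights now [4 1 3 3 0], max=4
Drop 4: T rot3 at col 2 lands with bottom-row=3; cleared 0 line(s) (total 1); column heights now [4 1 5 6 0], max=6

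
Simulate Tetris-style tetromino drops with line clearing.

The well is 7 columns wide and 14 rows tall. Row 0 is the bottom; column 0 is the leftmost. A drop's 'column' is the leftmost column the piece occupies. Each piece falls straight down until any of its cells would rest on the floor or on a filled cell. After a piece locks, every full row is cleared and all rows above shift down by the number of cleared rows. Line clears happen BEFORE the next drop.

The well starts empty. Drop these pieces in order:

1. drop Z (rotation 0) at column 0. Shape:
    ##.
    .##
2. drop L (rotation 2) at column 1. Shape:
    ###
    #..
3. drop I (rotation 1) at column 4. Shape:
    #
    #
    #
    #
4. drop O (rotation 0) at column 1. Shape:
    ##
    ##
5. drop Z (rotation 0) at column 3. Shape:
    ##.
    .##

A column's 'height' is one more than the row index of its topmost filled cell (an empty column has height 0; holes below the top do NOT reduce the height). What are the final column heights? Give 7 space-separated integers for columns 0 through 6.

Drop 1: Z rot0 at col 0 lands with bottom-row=0; cleared 0 line(s) (total 0); column heights now [2 2 1 0 0 0 0], max=2
Drop 2: L rot2 at col 1 lands with bottom-row=2; cleared 0 line(s) (total 0); column heights now [2 4 4 4 0 0 0], max=4
Drop 3: I rot1 at col 4 lands with bottom-row=0; cleared 0 line(s) (total 0); column heights now [2 4 4 4 4 0 0], max=4
Drop 4: O rot0 at col 1 lands with bottom-row=4; cleared 0 line(s) (total 0); column heights now [2 6 6 4 4 0 0], max=6
Drop 5: Z rot0 at col 3 lands with bottom-row=4; cleared 0 line(s) (total 0); column heights now [2 6 6 6 6 5 0], max=6

Answer: 2 6 6 6 6 5 0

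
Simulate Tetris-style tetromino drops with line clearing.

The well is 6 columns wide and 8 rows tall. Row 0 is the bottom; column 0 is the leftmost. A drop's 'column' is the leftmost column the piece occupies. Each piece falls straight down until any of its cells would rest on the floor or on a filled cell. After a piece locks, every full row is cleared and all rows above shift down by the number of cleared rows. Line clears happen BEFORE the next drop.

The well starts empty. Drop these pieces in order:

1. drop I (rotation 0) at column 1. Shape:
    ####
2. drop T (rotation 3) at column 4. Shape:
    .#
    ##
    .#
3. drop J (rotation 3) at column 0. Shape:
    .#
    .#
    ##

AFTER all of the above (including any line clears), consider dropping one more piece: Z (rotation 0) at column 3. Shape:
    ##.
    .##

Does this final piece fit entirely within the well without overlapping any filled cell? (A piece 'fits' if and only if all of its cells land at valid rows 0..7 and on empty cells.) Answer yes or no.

Answer: yes

Derivation:
Drop 1: I rot0 at col 1 lands with bottom-row=0; cleared 0 line(s) (total 0); column heights now [0 1 1 1 1 0], max=1
Drop 2: T rot3 at col 4 lands with bottom-row=0; cleared 0 line(s) (total 0); column heights now [0 1 1 1 2 3], max=3
Drop 3: J rot3 at col 0 lands with bottom-row=1; cleared 0 line(s) (total 0); column heights now [2 4 1 1 2 3], max=4
Test piece Z rot0 at col 3 (width 3): heights before test = [2 4 1 1 2 3]; fits = True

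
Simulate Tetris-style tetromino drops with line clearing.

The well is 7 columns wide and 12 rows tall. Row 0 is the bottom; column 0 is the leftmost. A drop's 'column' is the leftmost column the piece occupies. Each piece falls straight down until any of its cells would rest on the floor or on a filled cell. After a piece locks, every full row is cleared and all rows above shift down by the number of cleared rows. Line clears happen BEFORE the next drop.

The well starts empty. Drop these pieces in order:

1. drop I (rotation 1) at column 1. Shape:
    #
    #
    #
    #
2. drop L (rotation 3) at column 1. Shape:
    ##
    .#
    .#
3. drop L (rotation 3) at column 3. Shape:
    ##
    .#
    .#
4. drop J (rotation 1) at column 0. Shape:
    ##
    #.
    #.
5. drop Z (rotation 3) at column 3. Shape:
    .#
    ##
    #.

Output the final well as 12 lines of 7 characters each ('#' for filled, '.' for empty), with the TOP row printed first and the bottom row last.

Answer: .......
.......
.......
.......
.......
.......
##..#..
#####..
####...
.####..
.#..#..
.#..#..

Derivation:
Drop 1: I rot1 at col 1 lands with bottom-row=0; cleared 0 line(s) (total 0); column heights now [0 4 0 0 0 0 0], max=4
Drop 2: L rot3 at col 1 lands with bottom-row=2; cleared 0 line(s) (total 0); column heights now [0 5 5 0 0 0 0], max=5
Drop 3: L rot3 at col 3 lands with bottom-row=0; cleared 0 line(s) (total 0); column heights now [0 5 5 3 3 0 0], max=5
Drop 4: J rot1 at col 0 lands with bottom-row=3; cleared 0 line(s) (total 0); column heights now [6 6 5 3 3 0 0], max=6
Drop 5: Z rot3 at col 3 lands with bottom-row=3; cleared 0 line(s) (total 0); column heights now [6 6 5 5 6 0 0], max=6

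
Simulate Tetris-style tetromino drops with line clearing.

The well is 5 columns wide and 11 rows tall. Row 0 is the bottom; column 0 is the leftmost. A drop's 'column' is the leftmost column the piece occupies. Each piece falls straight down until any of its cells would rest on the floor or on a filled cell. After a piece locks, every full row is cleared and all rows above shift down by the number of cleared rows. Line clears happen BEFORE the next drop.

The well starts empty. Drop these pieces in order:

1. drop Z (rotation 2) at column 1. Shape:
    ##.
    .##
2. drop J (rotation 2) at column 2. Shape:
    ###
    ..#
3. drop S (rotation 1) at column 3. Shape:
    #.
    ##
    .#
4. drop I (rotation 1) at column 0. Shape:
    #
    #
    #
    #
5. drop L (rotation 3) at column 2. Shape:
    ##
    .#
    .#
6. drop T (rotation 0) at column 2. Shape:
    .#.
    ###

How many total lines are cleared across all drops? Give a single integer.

Answer: 0

Derivation:
Drop 1: Z rot2 at col 1 lands with bottom-row=0; cleared 0 line(s) (total 0); column heights now [0 2 2 1 0], max=2
Drop 2: J rot2 at col 2 lands with bottom-row=1; cleared 0 line(s) (total 0); column heights now [0 2 3 3 3], max=3
Drop 3: S rot1 at col 3 lands with bottom-row=3; cleared 0 line(s) (total 0); column heights now [0 2 3 6 5], max=6
Drop 4: I rot1 at col 0 lands with bottom-row=0; cleared 0 line(s) (total 0); column heights now [4 2 3 6 5], max=6
Drop 5: L rot3 at col 2 lands with bottom-row=6; cleared 0 line(s) (total 0); column heights now [4 2 9 9 5], max=9
Drop 6: T rot0 at col 2 lands with bottom-row=9; cleared 0 line(s) (total 0); column heights now [4 2 10 11 10], max=11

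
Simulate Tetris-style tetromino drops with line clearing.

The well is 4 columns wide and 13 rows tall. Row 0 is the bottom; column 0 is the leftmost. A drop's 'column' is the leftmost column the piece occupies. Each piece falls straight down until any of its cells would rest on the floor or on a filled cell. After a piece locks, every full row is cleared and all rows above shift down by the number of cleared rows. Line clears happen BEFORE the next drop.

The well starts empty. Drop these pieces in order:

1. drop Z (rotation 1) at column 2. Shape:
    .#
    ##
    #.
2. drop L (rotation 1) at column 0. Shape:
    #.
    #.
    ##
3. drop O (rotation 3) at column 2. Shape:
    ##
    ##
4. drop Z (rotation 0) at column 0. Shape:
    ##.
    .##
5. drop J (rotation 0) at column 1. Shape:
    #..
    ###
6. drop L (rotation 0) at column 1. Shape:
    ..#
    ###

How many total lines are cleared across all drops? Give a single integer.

Answer: 0

Derivation:
Drop 1: Z rot1 at col 2 lands with bottom-row=0; cleared 0 line(s) (total 0); column heights now [0 0 2 3], max=3
Drop 2: L rot1 at col 0 lands with bottom-row=0; cleared 0 line(s) (total 0); column heights now [3 1 2 3], max=3
Drop 3: O rot3 at col 2 lands with bottom-row=3; cleared 0 line(s) (total 0); column heights now [3 1 5 5], max=5
Drop 4: Z rot0 at col 0 lands with bottom-row=5; cleared 0 line(s) (total 0); column heights now [7 7 6 5], max=7
Drop 5: J rot0 at col 1 lands with bottom-row=7; cleared 0 line(s) (total 0); column heights now [7 9 8 8], max=9
Drop 6: L rot0 at col 1 lands with bottom-row=9; cleared 0 line(s) (total 0); column heights now [7 10 10 11], max=11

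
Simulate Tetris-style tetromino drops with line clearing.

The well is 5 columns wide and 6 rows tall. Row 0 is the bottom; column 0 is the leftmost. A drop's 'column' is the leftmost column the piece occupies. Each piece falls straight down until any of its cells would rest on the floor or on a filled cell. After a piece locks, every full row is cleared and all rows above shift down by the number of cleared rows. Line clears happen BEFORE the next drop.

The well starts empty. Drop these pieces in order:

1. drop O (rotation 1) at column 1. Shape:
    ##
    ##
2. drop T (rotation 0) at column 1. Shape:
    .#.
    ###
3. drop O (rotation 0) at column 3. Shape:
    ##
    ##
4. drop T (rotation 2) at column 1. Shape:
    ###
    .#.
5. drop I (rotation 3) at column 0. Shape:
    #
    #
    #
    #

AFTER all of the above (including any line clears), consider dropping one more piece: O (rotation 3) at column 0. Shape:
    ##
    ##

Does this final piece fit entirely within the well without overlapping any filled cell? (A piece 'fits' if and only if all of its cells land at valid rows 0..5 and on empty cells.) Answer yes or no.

Drop 1: O rot1 at col 1 lands with bottom-row=0; cleared 0 line(s) (total 0); column heights now [0 2 2 0 0], max=2
Drop 2: T rot0 at col 1 lands with bottom-row=2; cleared 0 line(s) (total 0); column heights now [0 3 4 3 0], max=4
Drop 3: O rot0 at col 3 lands with bottom-row=3; cleared 0 line(s) (total 0); column heights now [0 3 4 5 5], max=5
Drop 4: T rot2 at col 1 lands with bottom-row=4; cleared 0 line(s) (total 0); column heights now [0 6 6 6 5], max=6
Drop 5: I rot3 at col 0 lands with bottom-row=0; cleared 0 line(s) (total 0); column heights now [4 6 6 6 5], max=6
Test piece O rot3 at col 0 (width 2): heights before test = [4 6 6 6 5]; fits = False

Answer: no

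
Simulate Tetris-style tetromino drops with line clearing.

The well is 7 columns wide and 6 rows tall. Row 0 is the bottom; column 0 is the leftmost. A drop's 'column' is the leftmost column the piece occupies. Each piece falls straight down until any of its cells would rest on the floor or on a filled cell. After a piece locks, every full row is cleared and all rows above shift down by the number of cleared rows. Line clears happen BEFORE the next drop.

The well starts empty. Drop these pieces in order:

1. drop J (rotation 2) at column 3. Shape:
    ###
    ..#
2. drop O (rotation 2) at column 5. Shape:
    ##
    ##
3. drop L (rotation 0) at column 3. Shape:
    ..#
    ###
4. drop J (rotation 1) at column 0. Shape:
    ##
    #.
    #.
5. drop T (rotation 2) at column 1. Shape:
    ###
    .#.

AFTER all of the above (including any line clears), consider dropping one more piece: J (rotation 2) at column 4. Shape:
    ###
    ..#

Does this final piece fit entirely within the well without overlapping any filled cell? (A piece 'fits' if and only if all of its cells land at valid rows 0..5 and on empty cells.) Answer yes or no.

Answer: no

Derivation:
Drop 1: J rot2 at col 3 lands with bottom-row=0; cleared 0 line(s) (total 0); column heights now [0 0 0 2 2 2 0], max=2
Drop 2: O rot2 at col 5 lands with bottom-row=2; cleared 0 line(s) (total 0); column heights now [0 0 0 2 2 4 4], max=4
Drop 3: L rot0 at col 3 lands with bottom-row=4; cleared 0 line(s) (total 0); column heights now [0 0 0 5 5 6 4], max=6
Drop 4: J rot1 at col 0 lands with bottom-row=0; cleared 0 line(s) (total 0); column heights now [3 3 0 5 5 6 4], max=6
Drop 5: T rot2 at col 1 lands with bottom-row=4; cleared 0 line(s) (total 0); column heights now [3 6 6 6 5 6 4], max=6
Test piece J rot2 at col 4 (width 3): heights before test = [3 6 6 6 5 6 4]; fits = False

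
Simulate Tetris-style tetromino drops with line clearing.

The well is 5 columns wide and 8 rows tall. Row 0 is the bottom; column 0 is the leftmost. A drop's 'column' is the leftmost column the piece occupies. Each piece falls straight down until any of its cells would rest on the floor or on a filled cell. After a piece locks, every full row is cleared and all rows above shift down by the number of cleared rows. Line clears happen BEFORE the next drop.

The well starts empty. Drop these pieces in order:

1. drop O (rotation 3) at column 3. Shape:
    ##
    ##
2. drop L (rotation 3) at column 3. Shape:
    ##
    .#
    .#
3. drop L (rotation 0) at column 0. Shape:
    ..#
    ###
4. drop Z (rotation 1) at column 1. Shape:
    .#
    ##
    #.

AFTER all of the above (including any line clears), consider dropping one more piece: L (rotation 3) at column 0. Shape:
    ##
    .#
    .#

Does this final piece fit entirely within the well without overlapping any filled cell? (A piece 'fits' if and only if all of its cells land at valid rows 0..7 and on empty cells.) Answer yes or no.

Answer: yes

Derivation:
Drop 1: O rot3 at col 3 lands with bottom-row=0; cleared 0 line(s) (total 0); column heights now [0 0 0 2 2], max=2
Drop 2: L rot3 at col 3 lands with bottom-row=2; cleared 0 line(s) (total 0); column heights now [0 0 0 5 5], max=5
Drop 3: L rot0 at col 0 lands with bottom-row=0; cleared 1 line(s) (total 1); column heights now [0 0 1 4 4], max=4
Drop 4: Z rot1 at col 1 lands with bottom-row=0; cleared 0 line(s) (total 1); column heights now [0 2 3 4 4], max=4
Test piece L rot3 at col 0 (width 2): heights before test = [0 2 3 4 4]; fits = True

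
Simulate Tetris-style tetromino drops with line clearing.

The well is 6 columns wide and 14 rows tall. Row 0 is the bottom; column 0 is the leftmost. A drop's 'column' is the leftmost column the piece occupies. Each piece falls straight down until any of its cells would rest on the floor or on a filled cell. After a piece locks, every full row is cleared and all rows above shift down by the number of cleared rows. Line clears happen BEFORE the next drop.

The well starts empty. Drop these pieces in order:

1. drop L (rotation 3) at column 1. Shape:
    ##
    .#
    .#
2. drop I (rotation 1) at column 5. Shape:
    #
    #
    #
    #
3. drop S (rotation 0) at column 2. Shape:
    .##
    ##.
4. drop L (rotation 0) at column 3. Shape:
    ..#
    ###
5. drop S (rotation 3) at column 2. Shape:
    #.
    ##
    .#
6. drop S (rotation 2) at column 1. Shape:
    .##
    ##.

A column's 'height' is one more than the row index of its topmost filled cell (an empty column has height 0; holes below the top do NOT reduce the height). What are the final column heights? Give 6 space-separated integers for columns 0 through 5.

Answer: 0 10 11 11 6 7

Derivation:
Drop 1: L rot3 at col 1 lands with bottom-row=0; cleared 0 line(s) (total 0); column heights now [0 3 3 0 0 0], max=3
Drop 2: I rot1 at col 5 lands with bottom-row=0; cleared 0 line(s) (total 0); column heights now [0 3 3 0 0 4], max=4
Drop 3: S rot0 at col 2 lands with bottom-row=3; cleared 0 line(s) (total 0); column heights now [0 3 4 5 5 4], max=5
Drop 4: L rot0 at col 3 lands with bottom-row=5; cleared 0 line(s) (total 0); column heights now [0 3 4 6 6 7], max=7
Drop 5: S rot3 at col 2 lands with bottom-row=6; cleared 0 line(s) (total 0); column heights now [0 3 9 8 6 7], max=9
Drop 6: S rot2 at col 1 lands with bottom-row=9; cleared 0 line(s) (total 0); column heights now [0 10 11 11 6 7], max=11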